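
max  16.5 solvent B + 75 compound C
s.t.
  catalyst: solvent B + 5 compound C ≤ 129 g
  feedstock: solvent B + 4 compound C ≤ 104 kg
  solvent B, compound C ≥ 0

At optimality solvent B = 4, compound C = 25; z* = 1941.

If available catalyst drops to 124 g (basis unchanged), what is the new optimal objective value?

1896

At the optimum: catalyst uses 129 of 129 (binding); feedstock uses 104 of 104 (binding).
From A_Bᵀ y = c: 1·y_catalyst + 1·y_feedstock = 16.5; 5·y_catalyst + 4·y_feedstock = 75.
Solving: y_catalyst = 9, y_feedstock = 7.5.
Δz = y_catalyst·Δb = 9 × (-5) = -45, so new z* = 1941 − 45 = 1896.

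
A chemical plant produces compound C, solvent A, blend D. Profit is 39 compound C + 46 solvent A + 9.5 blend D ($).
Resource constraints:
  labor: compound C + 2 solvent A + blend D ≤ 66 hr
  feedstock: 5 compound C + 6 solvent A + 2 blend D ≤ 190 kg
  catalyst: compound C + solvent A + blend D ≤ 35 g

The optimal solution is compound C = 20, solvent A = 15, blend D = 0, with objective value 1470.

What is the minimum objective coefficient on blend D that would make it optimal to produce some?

Check each constraint at x*: labor 50/66 (slack 16); feedstock 190/190 (tight); catalyst 35/35 (tight).
Since labor is not tight, its dual is 0.
Dual feasibility on the basic columns requires 5·y_feedstock + 1·y_catalyst = 39, 6·y_feedstock + 1·y_catalyst = 46.
This yields shadow prices y_feedstock = 7, y_catalyst = 4.
blend D enters the basis when its profit ≥ yᵀa₃ = 7·2 + 4·1 = 18.

18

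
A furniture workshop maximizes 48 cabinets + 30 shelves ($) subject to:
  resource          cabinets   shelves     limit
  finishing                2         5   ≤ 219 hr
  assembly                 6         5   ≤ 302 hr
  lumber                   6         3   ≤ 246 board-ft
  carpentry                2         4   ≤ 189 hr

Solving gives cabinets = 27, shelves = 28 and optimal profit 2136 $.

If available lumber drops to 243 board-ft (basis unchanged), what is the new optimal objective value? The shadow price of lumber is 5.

2121

Δb = -3, so new z* = 2136 + (5)·(-3) = 2136 − 15 = 2121.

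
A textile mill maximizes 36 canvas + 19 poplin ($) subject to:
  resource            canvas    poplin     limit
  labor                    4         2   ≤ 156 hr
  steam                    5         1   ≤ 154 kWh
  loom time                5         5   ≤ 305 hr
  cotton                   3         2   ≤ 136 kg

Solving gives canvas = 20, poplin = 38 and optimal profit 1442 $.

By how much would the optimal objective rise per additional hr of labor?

7.5

Check each constraint at x*: labor 156/156 (tight); steam 138/154 (slack 16); loom time 290/305 (slack 15); cotton 136/136 (tight).
Since steam, loom time are not tight, their duals are 0.
The binding rows give the dual system: 4·y_labor + 3·y_cotton = 36 and 2·y_labor + 2·y_cotton = 19.
Solving: y_labor = 7.5, y_cotton = 2.
Shadow price of labor = 7.5.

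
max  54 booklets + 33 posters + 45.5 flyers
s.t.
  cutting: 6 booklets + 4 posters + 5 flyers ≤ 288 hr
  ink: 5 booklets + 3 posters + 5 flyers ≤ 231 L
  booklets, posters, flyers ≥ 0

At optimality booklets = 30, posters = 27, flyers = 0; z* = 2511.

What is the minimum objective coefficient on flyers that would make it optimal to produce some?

At the optimum: cutting uses 288 of 288 (binding); ink uses 231 of 231 (binding).
The binding rows give the dual system: 6·y_cutting + 5·y_ink = 54 and 4·y_cutting + 3·y_ink = 33.
This yields shadow prices y_cutting = 1.5, y_ink = 9.
flyers enters the basis when its profit ≥ yᵀa₃ = 1.5·5 + 9·5 = 52.5.

52.5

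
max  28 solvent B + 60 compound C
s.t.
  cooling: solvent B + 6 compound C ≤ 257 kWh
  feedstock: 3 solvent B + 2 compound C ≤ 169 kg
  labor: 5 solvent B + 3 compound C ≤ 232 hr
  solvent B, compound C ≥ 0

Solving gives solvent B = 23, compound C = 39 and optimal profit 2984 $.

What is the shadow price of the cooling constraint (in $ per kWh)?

Check each constraint at x*: cooling 257/257 (tight); feedstock 147/169 (slack 22); labor 232/232 (tight).
Slack constraints have shadow price 0 (complementary slackness).
The binding rows give the dual system: 1·y_cooling + 5·y_labor = 28 and 6·y_cooling + 3·y_labor = 60.
→ y_cooling = 8 and y_labor = 4.
Shadow price of cooling = 8.

8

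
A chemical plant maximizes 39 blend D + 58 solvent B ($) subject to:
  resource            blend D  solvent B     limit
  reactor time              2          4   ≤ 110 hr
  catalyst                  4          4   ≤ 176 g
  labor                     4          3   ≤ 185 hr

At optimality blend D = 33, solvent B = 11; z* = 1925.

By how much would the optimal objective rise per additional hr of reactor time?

Binding: reactor time and catalyst. Non-binding: labor (20 unused).
By complementary slackness, y = 0 for the non-binding constraint.
Dual feasibility on the basic columns requires 2·y_reactor time + 4·y_catalyst = 39, 4·y_reactor time + 4·y_catalyst = 58.
This yields shadow prices y_reactor time = 9.5, y_catalyst = 5.
Shadow price of reactor time = 9.5.

9.5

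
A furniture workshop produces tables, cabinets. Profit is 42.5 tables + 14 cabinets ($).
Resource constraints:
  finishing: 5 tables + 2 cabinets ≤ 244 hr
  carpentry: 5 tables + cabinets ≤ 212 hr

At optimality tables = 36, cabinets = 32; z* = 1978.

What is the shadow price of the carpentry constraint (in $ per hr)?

At the optimum: finishing uses 244 of 244 (binding); carpentry uses 212 of 212 (binding).
Dual feasibility on the basic columns requires 5·y_finishing + 5·y_carpentry = 42.5, 2·y_finishing + 1·y_carpentry = 14.
This yields shadow prices y_finishing = 5.5, y_carpentry = 3.
Shadow price of carpentry = 3.

3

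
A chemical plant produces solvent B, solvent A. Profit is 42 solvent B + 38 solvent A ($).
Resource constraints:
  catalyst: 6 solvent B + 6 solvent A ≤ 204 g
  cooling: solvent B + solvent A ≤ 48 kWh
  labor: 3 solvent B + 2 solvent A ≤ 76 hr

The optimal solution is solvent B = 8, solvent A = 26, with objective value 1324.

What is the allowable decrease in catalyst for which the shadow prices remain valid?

Binding constraints: catalyst, labor. The basis is B = [[6,6],[3,2]] with det -6.
Per unit decrease in catalyst, x* moves by d = (0.3333, -0.5).
The basis stays optimal until solvent A reaches 0; allowable decrease = 52 g.

52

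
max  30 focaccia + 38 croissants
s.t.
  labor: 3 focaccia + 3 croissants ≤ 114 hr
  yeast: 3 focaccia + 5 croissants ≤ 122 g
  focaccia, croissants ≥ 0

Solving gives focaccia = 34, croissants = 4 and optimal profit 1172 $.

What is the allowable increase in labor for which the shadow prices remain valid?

8

Binding constraints: labor, yeast. The basis is B = [[3,3],[3,5]] with det 6.
Per unit increase in labor, x* moves by d = (0.8333, -0.5).
The basis stays optimal until croissants reaches 0; allowable increase = 8 hr.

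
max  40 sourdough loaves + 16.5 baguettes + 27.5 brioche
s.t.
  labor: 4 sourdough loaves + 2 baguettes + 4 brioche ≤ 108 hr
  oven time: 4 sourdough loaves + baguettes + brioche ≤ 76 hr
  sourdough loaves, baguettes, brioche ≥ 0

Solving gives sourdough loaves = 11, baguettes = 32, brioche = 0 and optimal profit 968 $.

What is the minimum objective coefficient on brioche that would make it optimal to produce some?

Both labor and oven time are binding at x*.
The binding rows give the dual system: 4·y_labor + 4·y_oven time = 40 and 2·y_labor + 1·y_oven time = 16.5.
This yields shadow prices y_labor = 6.5, y_oven time = 3.5.
brioche enters the basis when its profit ≥ yᵀa₃ = 6.5·4 + 3.5·1 = 29.5.

29.5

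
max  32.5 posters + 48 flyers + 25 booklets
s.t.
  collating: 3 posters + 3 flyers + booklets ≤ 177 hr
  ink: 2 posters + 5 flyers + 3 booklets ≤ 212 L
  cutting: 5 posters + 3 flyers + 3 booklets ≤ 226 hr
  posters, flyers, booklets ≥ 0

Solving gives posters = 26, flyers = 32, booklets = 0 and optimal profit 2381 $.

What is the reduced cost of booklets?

Check each constraint at x*: collating 174/177 (slack 3); ink 212/212 (tight); cutting 226/226 (tight).
By complementary slackness, y = 0 for the non-binding constraint.
From A_Bᵀ y = c: 2·y_ink + 5·y_cutting = 32.5; 5·y_ink + 3·y_cutting = 48.
→ y_ink = 7.5 and y_cutting = 3.5.
Reduced cost of booklets: c₃ − yᵀa₃ = 25 − (7.5·3 + 3.5·3) = 25 − 33 = -8.

-8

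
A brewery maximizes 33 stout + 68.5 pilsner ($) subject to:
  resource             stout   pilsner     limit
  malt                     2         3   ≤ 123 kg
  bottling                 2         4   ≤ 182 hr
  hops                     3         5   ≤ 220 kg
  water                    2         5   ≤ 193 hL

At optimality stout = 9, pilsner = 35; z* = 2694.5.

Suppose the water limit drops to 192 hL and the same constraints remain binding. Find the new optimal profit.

Check each constraint at x*: malt 123/123 (tight); bottling 158/182 (slack 24); hops 202/220 (slack 18); water 193/193 (tight).
Since bottling, hops are not tight, their duals are 0.
From A_Bᵀ y = c: 2·y_malt + 2·y_water = 33; 3·y_malt + 5·y_water = 68.5.
This yields shadow prices y_malt = 7, y_water = 9.5.
Δz = y_water·Δb = 9.5 × (-1) = -9.5, so new z* = 2694.5 − 9.5 = 2685.

2685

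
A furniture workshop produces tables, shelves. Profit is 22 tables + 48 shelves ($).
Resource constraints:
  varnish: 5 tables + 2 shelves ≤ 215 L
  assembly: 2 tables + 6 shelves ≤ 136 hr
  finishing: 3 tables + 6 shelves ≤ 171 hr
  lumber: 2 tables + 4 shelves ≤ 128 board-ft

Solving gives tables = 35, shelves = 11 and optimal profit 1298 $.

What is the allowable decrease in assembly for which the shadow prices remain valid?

4.5

Binding constraints: assembly, finishing. The basis is B = [[2,6],[3,6]] with det -6.
Per unit decrease in assembly, x* moves by d = (1, -0.5).
The basis stays optimal until varnish becomes binding; allowable decrease = 4.5 hr.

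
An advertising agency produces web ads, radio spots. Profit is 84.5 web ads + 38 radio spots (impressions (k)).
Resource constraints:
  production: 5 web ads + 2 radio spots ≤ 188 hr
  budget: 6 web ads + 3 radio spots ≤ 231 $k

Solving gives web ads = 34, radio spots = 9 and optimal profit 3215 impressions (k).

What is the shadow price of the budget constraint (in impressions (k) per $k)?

7

Check each constraint at x*: production 188/188 (tight); budget 231/231 (tight).
Dual feasibility on the basic columns requires 5·y_production + 6·y_budget = 84.5, 2·y_production + 3·y_budget = 38.
Solving: y_production = 8.5, y_budget = 7.
Shadow price of budget = 7.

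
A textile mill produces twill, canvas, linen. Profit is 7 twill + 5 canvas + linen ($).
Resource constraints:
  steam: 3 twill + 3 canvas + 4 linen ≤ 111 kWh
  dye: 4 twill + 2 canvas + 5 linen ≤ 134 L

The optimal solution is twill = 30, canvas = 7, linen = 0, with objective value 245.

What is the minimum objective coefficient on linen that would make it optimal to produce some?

Both steam and dye are binding at x*.
Dual feasibility on the basic columns requires 3·y_steam + 4·y_dye = 7, 3·y_steam + 2·y_dye = 5.
This yields shadow prices y_steam = 1, y_dye = 1.
linen enters the basis when its profit ≥ yᵀa₃ = 1·4 + 1·5 = 9.

9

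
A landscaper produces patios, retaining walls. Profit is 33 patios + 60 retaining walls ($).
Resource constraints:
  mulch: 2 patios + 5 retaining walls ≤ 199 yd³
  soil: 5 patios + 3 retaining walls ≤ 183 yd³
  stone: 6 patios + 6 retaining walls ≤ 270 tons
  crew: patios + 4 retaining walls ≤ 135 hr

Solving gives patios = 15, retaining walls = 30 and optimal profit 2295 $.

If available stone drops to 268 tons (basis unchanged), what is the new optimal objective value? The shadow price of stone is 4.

2287

Δb = -2, so new z* = 2295 + (4)·(-2) = 2295 − 8 = 2287.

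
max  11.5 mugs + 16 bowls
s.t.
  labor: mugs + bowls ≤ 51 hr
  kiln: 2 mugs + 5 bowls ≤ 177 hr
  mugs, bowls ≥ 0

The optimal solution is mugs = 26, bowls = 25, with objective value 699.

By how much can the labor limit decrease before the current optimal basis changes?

Binding constraints: labor, kiln. The basis is B = [[1,1],[2,5]] with det 3.
Per unit decrease in labor, x* moves by d = (-1.6667, 0.6667).
The basis stays optimal until mugs reaches 0; allowable decrease = 15.6 hr.

15.6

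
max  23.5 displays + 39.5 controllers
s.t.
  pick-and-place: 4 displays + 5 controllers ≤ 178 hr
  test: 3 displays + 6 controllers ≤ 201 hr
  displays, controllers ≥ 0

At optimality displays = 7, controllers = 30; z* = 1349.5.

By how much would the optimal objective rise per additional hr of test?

4.5

Check each constraint at x*: pick-and-place 178/178 (tight); test 201/201 (tight).
From A_Bᵀ y = c: 4·y_pick-and-place + 3·y_test = 23.5; 5·y_pick-and-place + 6·y_test = 39.5.
This yields shadow prices y_pick-and-place = 2.5, y_test = 4.5.
Shadow price of test = 4.5.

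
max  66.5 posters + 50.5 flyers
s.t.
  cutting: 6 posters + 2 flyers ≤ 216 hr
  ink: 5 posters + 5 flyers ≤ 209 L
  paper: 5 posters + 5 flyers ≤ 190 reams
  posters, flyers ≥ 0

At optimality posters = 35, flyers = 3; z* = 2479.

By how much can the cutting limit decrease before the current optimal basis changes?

Binding constraints: cutting, paper. The basis is B = [[6,2],[5,5]] with det 20.
Per unit decrease in cutting, x* moves by d = (-0.25, 0.25).
The basis stays optimal until posters reaches 0; allowable decrease = 140 hr.

140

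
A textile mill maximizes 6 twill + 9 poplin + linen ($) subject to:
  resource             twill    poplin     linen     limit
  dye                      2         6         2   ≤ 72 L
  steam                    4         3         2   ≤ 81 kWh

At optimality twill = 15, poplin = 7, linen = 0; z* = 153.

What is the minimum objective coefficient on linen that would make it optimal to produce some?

Both dye and steam are binding at x*.
From A_Bᵀ y = c: 2·y_dye + 4·y_steam = 6; 6·y_dye + 3·y_steam = 9.
Solving: y_dye = 1, y_steam = 1.
linen enters the basis when its profit ≥ yᵀa₃ = 1·2 + 1·2 = 4.

4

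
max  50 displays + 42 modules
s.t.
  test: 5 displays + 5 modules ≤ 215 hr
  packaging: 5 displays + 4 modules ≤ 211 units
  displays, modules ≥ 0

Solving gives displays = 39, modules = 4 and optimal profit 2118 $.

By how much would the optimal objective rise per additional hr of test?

Both test and packaging are binding at x*.
The binding rows give the dual system: 5·y_test + 5·y_packaging = 50 and 5·y_test + 4·y_packaging = 42.
This yields shadow prices y_test = 2, y_packaging = 8.
Shadow price of test = 2.

2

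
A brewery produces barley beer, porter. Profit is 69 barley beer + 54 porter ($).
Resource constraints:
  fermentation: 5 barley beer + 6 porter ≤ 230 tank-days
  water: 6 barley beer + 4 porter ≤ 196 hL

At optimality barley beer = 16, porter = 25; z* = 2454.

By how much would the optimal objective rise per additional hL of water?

9

At the optimum: fermentation uses 230 of 230 (binding); water uses 196 of 196 (binding).
From A_Bᵀ y = c: 5·y_fermentation + 6·y_water = 69; 6·y_fermentation + 4·y_water = 54.
→ y_fermentation = 3 and y_water = 9.
Shadow price of water = 9.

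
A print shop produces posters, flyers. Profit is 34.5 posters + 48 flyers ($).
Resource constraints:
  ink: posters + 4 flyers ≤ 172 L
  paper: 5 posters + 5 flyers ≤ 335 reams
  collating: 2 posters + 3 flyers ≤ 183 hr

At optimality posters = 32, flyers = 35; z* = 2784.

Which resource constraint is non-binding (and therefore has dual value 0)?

ink: 172/172 (binding)
paper: 335/335 (binding)
collating: 169/183 (slack 14)
By complementary slackness, a constraint with positive slack has shadow price 0 → collating.

collating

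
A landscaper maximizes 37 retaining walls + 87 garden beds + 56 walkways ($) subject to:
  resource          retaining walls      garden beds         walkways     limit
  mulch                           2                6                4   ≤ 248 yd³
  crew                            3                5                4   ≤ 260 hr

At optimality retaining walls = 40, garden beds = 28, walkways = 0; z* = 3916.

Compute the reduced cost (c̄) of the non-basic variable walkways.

Both mulch and crew are binding at x*.
The binding rows give the dual system: 2·y_mulch + 3·y_crew = 37 and 6·y_mulch + 5·y_crew = 87.
→ y_mulch = 9.5 and y_crew = 6.
Reduced cost of walkways: c₃ − yᵀa₃ = 56 − (9.5·4 + 6·4) = 56 − 62 = -6.

-6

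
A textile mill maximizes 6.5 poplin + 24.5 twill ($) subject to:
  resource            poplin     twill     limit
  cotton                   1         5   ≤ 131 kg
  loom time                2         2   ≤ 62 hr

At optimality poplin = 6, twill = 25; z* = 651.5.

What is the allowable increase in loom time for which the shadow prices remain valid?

Binding constraints: cotton, loom time. The basis is B = [[1,5],[2,2]] with det -8.
Per unit increase in loom time, x* moves by d = (0.625, -0.125).
The basis stays optimal until twill reaches 0; allowable increase = 200 hr.

200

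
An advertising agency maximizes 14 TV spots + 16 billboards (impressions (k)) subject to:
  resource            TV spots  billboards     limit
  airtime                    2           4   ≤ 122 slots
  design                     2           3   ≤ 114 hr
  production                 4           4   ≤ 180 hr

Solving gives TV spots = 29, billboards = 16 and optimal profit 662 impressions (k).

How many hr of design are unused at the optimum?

design used = 2·29 + 3·16 = 106; slack = 114 − 106 = 8.

8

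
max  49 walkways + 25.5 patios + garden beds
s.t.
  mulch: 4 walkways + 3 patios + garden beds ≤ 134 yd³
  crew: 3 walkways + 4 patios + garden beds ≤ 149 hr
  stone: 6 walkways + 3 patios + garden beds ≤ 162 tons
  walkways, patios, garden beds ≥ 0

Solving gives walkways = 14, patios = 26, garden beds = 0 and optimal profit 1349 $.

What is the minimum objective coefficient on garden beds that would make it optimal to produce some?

8.5

At the optimum: mulch uses 134 of 134 (binding); crew uses 146 of 149 (slack = 3); stone uses 162 of 162 (binding).
Since crew is not tight, its dual is 0.
From A_Bᵀ y = c: 4·y_mulch + 6·y_stone = 49; 3·y_mulch + 3·y_stone = 25.5.
Solving: y_mulch = 1, y_stone = 7.5.
garden beds enters the basis when its profit ≥ yᵀa₃ = 1·1 + 7.5·1 = 8.5.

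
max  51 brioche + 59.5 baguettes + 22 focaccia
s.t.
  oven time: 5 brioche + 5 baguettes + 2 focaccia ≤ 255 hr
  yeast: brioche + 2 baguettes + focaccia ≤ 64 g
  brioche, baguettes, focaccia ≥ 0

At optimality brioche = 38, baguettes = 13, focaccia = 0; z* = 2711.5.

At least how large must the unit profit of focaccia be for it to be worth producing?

Check each constraint at x*: oven time 255/255 (tight); yeast 64/64 (tight).
Dual feasibility on the basic columns requires 5·y_oven time + 1·y_yeast = 51, 5·y_oven time + 2·y_yeast = 59.5.
Solving: y_oven time = 8.5, y_yeast = 8.5.
focaccia enters the basis when its profit ≥ yᵀa₃ = 8.5·2 + 8.5·1 = 25.5.

25.5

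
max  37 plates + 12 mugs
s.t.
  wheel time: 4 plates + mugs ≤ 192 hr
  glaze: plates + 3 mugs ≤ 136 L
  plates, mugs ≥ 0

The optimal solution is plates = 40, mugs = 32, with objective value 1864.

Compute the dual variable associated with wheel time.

Check each constraint at x*: wheel time 192/192 (tight); glaze 136/136 (tight).
Dual feasibility on the basic columns requires 4·y_wheel time + 1·y_glaze = 37, 1·y_wheel time + 3·y_glaze = 12.
This yields shadow prices y_wheel time = 9, y_glaze = 1.
Shadow price of wheel time = 9.

9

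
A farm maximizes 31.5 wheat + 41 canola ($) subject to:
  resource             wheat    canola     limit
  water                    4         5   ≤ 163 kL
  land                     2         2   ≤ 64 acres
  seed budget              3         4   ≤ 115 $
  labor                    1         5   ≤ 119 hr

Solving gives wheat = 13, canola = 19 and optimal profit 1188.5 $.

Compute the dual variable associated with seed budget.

9.5

Binding: land and seed budget. Non-binding: water (16 unused), labor (11 unused).
Slack constraints have shadow price 0 (complementary slackness).
From A_Bᵀ y = c: 2·y_land + 3·y_seed budget = 31.5; 2·y_land + 4·y_seed budget = 41.
Solving: y_land = 1.5, y_seed budget = 9.5.
Shadow price of seed budget = 9.5.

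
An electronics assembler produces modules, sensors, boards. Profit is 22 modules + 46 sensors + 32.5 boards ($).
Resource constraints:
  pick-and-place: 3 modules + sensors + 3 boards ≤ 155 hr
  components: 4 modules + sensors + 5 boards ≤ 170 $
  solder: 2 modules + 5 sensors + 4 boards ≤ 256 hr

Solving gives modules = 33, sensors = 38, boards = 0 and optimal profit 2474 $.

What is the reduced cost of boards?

-8.5

Binding: components and solder. Non-binding: pick-and-place (18 unused).
Slack constraints have shadow price 0 (complementary slackness).
Dual feasibility on the basic columns requires 4·y_components + 2·y_solder = 22, 1·y_components + 5·y_solder = 46.
This yields shadow prices y_components = 1, y_solder = 9.
Reduced cost of boards: c₃ − yᵀa₃ = 32.5 − (1·5 + 9·4) = 32.5 − 41 = -8.5.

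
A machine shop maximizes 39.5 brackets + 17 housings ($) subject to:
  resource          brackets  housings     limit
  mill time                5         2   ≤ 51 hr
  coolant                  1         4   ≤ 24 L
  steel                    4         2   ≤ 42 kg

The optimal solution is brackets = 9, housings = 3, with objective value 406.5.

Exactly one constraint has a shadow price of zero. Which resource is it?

coolant

mill time: 51/51 (binding)
coolant: 21/24 (slack 3)
steel: 42/42 (binding)
By complementary slackness, a constraint with positive slack has shadow price 0 → coolant.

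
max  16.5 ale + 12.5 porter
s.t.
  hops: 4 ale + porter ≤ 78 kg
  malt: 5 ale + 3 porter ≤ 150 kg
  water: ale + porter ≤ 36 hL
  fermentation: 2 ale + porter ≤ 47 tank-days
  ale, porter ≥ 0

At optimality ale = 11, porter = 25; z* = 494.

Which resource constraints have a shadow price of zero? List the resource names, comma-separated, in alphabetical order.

hops: 69/78 (slack 9)
malt: 130/150 (slack 20)
water: 36/36 (binding)
fermentation: 47/47 (binding)
By complementary slackness, a constraint with positive slack has shadow price 0 → hops, malt.

hops, malt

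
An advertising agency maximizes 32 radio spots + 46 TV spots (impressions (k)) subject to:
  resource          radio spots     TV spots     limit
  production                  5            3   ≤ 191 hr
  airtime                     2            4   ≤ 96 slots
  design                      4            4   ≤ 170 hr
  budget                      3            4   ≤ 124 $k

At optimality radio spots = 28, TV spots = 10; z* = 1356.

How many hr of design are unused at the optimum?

18

design used = 4·28 + 4·10 = 152; slack = 170 − 152 = 18.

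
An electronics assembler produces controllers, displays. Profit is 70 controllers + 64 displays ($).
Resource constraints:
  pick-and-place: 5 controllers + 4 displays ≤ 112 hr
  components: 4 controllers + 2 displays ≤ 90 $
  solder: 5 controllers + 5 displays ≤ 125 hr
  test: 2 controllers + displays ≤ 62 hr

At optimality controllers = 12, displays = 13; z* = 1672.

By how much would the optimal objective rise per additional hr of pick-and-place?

6

Check each constraint at x*: pick-and-place 112/112 (tight); components 74/90 (slack 16); solder 125/125 (tight); test 37/62 (slack 25).
Slack constraints have shadow price 0 (complementary slackness).
The binding rows give the dual system: 5·y_pick-and-place + 5·y_solder = 70 and 4·y_pick-and-place + 5·y_solder = 64.
This yields shadow prices y_pick-and-place = 6, y_solder = 8.
Shadow price of pick-and-place = 6.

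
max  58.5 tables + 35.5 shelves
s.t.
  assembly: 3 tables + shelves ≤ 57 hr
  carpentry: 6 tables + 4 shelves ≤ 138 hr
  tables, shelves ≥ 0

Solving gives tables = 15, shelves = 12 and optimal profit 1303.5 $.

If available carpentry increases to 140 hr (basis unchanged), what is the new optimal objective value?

Both assembly and carpentry are binding at x*.
The binding rows give the dual system: 3·y_assembly + 6·y_carpentry = 58.5 and 1·y_assembly + 4·y_carpentry = 35.5.
This yields shadow prices y_assembly = 3.5, y_carpentry = 8.
Δz = y_carpentry·Δb = 8 × (2) = 16, so new z* = 1303.5 + 16 = 1319.5.

1319.5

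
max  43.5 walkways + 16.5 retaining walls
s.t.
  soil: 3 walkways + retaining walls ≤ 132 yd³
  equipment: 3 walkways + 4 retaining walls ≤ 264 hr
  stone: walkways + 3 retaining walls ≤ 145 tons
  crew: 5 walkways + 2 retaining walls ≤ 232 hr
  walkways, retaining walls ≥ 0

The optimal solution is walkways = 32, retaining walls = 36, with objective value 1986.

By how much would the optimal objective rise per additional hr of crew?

6

Binding: soil and crew. Non-binding: equipment (24 unused), stone (5 unused).
Slack constraints have shadow price 0 (complementary slackness).
From A_Bᵀ y = c: 3·y_soil + 5·y_crew = 43.5; 1·y_soil + 2·y_crew = 16.5.
Solving: y_soil = 4.5, y_crew = 6.
Shadow price of crew = 6.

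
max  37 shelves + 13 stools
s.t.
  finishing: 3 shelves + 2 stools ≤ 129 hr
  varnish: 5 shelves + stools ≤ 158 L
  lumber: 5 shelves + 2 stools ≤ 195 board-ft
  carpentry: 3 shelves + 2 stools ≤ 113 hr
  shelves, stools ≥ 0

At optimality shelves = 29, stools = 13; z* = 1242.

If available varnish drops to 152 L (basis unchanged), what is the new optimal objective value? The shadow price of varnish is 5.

Δb = -6, so new z* = 1242 + (5)·(-6) = 1242 − 30 = 1212.

1212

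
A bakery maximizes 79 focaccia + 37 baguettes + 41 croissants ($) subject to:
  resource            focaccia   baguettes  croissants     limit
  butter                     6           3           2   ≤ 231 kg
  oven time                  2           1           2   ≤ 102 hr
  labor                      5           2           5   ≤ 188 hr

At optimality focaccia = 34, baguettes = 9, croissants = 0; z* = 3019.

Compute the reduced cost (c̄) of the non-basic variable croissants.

Binding: butter and labor. Non-binding: oven time (25 unused).
Slack constraints have shadow price 0 (complementary slackness).
Dual feasibility on the basic columns requires 6·y_butter + 5·y_labor = 79, 3·y_butter + 2·y_labor = 37.
→ y_butter = 9 and y_labor = 5.
Reduced cost of croissants: c₃ − yᵀa₃ = 41 − (9·2 + 5·5) = 41 − 43 = -2.

-2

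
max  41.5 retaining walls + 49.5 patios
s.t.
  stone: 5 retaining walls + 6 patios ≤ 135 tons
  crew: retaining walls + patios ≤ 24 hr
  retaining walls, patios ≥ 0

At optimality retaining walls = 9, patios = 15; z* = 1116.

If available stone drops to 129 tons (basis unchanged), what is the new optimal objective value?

Check each constraint at x*: stone 135/135 (tight); crew 24/24 (tight).
The binding rows give the dual system: 5·y_stone + 1·y_crew = 41.5 and 6·y_stone + 1·y_crew = 49.5.
→ y_stone = 8 and y_crew = 1.5.
Δz = y_stone·Δb = 8 × (-6) = -48, so new z* = 1116 − 48 = 1068.

1068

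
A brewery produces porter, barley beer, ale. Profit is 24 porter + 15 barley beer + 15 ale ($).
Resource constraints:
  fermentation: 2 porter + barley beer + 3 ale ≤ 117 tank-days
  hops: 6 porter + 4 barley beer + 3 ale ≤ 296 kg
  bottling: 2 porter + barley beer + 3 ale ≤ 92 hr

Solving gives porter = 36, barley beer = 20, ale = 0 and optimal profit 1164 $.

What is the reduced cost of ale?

-3

Binding: hops and bottling. Non-binding: fermentation (25 unused).
By complementary slackness, y = 0 for the non-binding constraint.
The binding rows give the dual system: 6·y_hops + 2·y_bottling = 24 and 4·y_hops + 1·y_bottling = 15.
This yields shadow prices y_hops = 3, y_bottling = 3.
Reduced cost of ale: c₃ − yᵀa₃ = 15 − (3·3 + 3·3) = 15 − 18 = -3.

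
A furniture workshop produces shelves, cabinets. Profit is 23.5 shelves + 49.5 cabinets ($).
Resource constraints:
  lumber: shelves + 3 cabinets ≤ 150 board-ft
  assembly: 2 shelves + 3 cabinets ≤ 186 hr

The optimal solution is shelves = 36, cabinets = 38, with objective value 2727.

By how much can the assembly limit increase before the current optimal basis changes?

114

Binding constraints: lumber, assembly. The basis is B = [[1,3],[2,3]] with det -3.
Per unit increase in assembly, x* moves by d = (1, -0.3333).
The basis stays optimal until cabinets reaches 0; allowable increase = 114 hr.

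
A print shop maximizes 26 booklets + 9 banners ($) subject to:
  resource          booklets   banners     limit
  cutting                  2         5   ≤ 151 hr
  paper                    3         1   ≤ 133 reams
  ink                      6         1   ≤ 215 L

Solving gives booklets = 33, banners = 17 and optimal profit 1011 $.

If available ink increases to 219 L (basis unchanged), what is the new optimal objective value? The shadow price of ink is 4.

Δb = 4, so new z* = 1011 + (4)·(4) = 1011 + 16 = 1027.

1027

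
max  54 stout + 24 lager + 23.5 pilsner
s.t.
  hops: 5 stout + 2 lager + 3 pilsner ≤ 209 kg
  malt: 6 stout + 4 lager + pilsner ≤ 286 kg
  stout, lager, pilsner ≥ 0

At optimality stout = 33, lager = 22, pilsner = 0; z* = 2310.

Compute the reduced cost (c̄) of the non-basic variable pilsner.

Both hops and malt are binding at x*.
From A_Bᵀ y = c: 5·y_hops + 6·y_malt = 54; 2·y_hops + 4·y_malt = 24.
Solving: y_hops = 9, y_malt = 1.5.
Reduced cost of pilsner: c₃ − yᵀa₃ = 23.5 − (9·3 + 1.5·1) = 23.5 − 28.5 = -5.

-5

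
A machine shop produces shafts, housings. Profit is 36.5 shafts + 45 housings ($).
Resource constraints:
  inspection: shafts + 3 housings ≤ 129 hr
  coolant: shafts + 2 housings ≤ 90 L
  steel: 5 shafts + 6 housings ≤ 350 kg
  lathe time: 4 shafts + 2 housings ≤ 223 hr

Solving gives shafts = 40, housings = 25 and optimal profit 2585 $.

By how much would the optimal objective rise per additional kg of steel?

7

Check each constraint at x*: inspection 115/129 (slack 14); coolant 90/90 (tight); steel 350/350 (tight); lathe time 210/223 (slack 13).
Since inspection, lathe time are not tight, their duals are 0.
Dual feasibility on the basic columns requires 1·y_coolant + 5·y_steel = 36.5, 2·y_coolant + 6·y_steel = 45.
Solving: y_coolant = 1.5, y_steel = 7.
Shadow price of steel = 7.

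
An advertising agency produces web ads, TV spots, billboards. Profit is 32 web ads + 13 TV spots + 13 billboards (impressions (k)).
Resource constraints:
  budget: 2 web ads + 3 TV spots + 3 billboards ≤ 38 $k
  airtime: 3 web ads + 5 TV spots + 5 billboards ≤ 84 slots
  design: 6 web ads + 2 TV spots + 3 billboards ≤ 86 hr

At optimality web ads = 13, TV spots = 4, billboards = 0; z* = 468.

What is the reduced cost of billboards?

-5

At the optimum: budget uses 38 of 38 (binding); airtime uses 59 of 84 (slack = 25); design uses 86 of 86 (binding).
Slack constraints have shadow price 0 (complementary slackness).
Dual feasibility on the basic columns requires 2·y_budget + 6·y_design = 32, 3·y_budget + 2·y_design = 13.
This yields shadow prices y_budget = 1, y_design = 5.
Reduced cost of billboards: c₃ − yᵀa₃ = 13 − (1·3 + 5·3) = 13 − 18 = -5.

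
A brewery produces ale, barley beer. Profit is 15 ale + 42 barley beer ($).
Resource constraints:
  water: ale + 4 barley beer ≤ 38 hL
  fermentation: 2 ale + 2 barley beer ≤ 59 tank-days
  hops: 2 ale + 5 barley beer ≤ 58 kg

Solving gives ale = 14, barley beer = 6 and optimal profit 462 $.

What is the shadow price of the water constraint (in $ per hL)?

At the optimum: water uses 38 of 38 (binding); fermentation uses 40 of 59 (slack = 19); hops uses 58 of 58 (binding).
Slack constraints have shadow price 0 (complementary slackness).
From A_Bᵀ y = c: 1·y_water + 2·y_hops = 15; 4·y_water + 5·y_hops = 42.
This yields shadow prices y_water = 3, y_hops = 6.
Shadow price of water = 3.

3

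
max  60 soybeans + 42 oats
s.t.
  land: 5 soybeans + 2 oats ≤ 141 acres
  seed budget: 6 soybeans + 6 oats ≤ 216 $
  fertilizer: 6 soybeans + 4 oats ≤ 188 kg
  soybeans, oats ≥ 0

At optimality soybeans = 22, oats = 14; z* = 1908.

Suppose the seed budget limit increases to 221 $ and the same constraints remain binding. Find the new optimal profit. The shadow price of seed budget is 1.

Δb = 5, so new z* = 1908 + (1)·(5) = 1908 + 5 = 1913.

1913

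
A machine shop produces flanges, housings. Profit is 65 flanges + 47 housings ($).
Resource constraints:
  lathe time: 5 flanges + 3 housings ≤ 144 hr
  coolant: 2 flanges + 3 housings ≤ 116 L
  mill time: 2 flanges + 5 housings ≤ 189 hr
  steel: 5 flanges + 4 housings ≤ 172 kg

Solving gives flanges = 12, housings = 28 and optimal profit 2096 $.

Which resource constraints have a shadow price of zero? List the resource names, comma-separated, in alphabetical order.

coolant, mill time

lathe time: 144/144 (binding)
coolant: 108/116 (slack 8)
mill time: 164/189 (slack 25)
steel: 172/172 (binding)
By complementary slackness, a constraint with positive slack has shadow price 0 → coolant, mill time.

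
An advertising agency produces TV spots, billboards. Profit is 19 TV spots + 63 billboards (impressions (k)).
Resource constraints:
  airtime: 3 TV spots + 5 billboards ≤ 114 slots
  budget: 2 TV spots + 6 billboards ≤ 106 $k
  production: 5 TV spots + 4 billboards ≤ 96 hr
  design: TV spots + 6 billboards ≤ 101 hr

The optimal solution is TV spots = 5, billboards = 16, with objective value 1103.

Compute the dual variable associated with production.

At the optimum: airtime uses 95 of 114 (slack = 19); budget uses 106 of 106 (binding); production uses 89 of 96 (slack = 7); design uses 101 of 101 (binding).
Since airtime, production are not tight, their duals are 0.
From A_Bᵀ y = c: 2·y_budget + 1·y_design = 19; 6·y_budget + 6·y_design = 63.
Solving: y_budget = 8.5, y_design = 2.
Shadow price of production = 0.

0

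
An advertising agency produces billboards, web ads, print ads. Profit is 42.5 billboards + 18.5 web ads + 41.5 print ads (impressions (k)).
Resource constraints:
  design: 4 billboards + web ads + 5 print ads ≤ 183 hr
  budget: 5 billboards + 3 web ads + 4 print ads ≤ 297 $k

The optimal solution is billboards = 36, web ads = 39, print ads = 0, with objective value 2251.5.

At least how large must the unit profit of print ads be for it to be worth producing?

43

Check each constraint at x*: design 183/183 (tight); budget 297/297 (tight).
Dual feasibility on the basic columns requires 4·y_design + 5·y_budget = 42.5, 1·y_design + 3·y_budget = 18.5.
Solving: y_design = 5, y_budget = 4.5.
print ads enters the basis when its profit ≥ yᵀa₃ = 5·5 + 4.5·4 = 43.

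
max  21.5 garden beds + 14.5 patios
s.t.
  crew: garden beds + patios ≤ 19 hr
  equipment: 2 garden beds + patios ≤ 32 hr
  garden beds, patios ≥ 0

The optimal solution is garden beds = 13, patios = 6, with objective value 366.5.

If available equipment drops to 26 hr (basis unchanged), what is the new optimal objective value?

Both crew and equipment are binding at x*.
From A_Bᵀ y = c: 1·y_crew + 2·y_equipment = 21.5; 1·y_crew + 1·y_equipment = 14.5.
Solving: y_crew = 7.5, y_equipment = 7.
Δz = y_equipment·Δb = 7 × (-6) = -42, so new z* = 366.5 − 42 = 324.5.

324.5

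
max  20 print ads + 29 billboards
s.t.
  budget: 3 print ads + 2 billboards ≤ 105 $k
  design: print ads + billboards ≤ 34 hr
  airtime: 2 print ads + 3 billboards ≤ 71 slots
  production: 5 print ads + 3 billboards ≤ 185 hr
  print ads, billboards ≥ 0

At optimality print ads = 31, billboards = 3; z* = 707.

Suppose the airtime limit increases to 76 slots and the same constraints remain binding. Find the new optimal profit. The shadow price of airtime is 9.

Δb = 5, so new z* = 707 + (9)·(5) = 707 + 45 = 752.

752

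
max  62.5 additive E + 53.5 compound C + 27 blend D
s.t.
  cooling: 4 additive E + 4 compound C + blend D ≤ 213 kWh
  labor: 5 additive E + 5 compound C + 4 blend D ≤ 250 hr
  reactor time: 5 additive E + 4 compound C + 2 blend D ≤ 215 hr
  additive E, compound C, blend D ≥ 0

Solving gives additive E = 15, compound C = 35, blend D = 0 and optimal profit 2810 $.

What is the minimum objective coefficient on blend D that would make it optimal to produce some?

At the optimum: cooling uses 200 of 213 (slack = 13); labor uses 250 of 250 (binding); reactor time uses 215 of 215 (binding).
Since cooling is not tight, its dual is 0.
The binding rows give the dual system: 5·y_labor + 5·y_reactor time = 62.5 and 5·y_labor + 4·y_reactor time = 53.5.
→ y_labor = 3.5 and y_reactor time = 9.
blend D enters the basis when its profit ≥ yᵀa₃ = 3.5·4 + 9·2 = 32.

32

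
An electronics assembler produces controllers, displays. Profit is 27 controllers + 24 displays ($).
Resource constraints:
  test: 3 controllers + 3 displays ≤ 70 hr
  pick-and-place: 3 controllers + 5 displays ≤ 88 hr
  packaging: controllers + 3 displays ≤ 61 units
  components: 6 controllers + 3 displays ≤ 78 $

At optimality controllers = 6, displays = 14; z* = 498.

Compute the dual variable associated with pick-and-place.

At the optimum: test uses 60 of 70 (slack = 10); pick-and-place uses 88 of 88 (binding); packaging uses 48 of 61 (slack = 13); components uses 78 of 78 (binding).
Since test, packaging are not tight, their duals are 0.
The binding rows give the dual system: 3·y_pick-and-place + 6·y_components = 27 and 5·y_pick-and-place + 3·y_components = 24.
→ y_pick-and-place = 3 and y_components = 3.
Shadow price of pick-and-place = 3.

3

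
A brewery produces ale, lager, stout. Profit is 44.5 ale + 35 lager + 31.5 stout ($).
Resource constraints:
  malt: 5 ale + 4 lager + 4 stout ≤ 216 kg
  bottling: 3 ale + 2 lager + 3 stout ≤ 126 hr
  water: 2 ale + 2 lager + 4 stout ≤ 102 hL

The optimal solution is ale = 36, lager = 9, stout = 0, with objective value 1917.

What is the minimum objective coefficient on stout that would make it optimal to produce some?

Check each constraint at x*: malt 216/216 (tight); bottling 126/126 (tight); water 90/102 (slack 12).
Slack constraints have shadow price 0 (complementary slackness).
From A_Bᵀ y = c: 5·y_malt + 3·y_bottling = 44.5; 4·y_malt + 2·y_bottling = 35.
Solving: y_malt = 8, y_bottling = 1.5.
stout enters the basis when its profit ≥ yᵀa₃ = 8·4 + 1.5·3 = 36.5.

36.5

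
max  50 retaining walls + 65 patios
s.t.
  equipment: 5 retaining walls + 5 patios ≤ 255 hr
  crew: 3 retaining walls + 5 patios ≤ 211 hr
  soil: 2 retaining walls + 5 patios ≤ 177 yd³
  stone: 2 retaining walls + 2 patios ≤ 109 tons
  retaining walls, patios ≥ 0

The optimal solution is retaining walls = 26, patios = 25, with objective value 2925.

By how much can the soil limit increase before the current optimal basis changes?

Binding constraints: equipment, soil. The basis is B = [[5,5],[2,5]] with det 15.
Per unit increase in soil, x* moves by d = (-0.3333, 0.3333).
The basis stays optimal until crew becomes binding; allowable increase = 12 yd³.

12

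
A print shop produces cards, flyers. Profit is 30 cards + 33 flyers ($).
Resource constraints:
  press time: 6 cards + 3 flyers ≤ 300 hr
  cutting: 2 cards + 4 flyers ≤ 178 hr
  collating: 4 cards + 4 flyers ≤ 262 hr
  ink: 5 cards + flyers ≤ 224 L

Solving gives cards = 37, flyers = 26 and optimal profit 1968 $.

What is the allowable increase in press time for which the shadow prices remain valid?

Binding constraints: press time, cutting. The basis is B = [[6,3],[2,4]] with det 18.
Per unit increase in press time, x* moves by d = (0.2222, -0.1111).
The basis stays optimal until ink becomes binding; allowable increase = 13 hr.

13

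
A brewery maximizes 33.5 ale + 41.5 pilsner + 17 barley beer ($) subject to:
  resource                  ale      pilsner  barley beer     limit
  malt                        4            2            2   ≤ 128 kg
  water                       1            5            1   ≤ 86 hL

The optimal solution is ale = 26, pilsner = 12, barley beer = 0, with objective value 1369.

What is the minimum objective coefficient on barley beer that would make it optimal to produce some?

At the optimum: malt uses 128 of 128 (binding); water uses 86 of 86 (binding).
The binding rows give the dual system: 4·y_malt + 1·y_water = 33.5 and 2·y_malt + 5·y_water = 41.5.
→ y_malt = 7 and y_water = 5.5.
barley beer enters the basis when its profit ≥ yᵀa₃ = 7·2 + 5.5·1 = 19.5.

19.5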